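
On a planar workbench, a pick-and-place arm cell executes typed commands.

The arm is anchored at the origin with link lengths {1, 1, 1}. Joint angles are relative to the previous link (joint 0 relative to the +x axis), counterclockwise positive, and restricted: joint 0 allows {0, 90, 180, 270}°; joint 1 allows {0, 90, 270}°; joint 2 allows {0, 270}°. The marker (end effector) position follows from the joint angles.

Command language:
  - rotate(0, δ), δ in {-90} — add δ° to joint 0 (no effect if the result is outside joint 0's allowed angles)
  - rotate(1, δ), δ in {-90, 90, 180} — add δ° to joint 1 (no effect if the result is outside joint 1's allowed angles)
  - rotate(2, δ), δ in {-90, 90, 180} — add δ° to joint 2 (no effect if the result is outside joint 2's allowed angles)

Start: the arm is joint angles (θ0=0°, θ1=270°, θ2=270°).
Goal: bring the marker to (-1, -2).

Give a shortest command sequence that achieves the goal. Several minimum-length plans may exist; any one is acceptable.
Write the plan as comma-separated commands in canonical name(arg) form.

begin: joint angles (θ0=0°, θ1=270°, θ2=270°)
step 1 (rotate(0, -90)): joint angles (θ0=270°, θ1=270°, θ2=270°)
step 2 (rotate(1, 90)): joint angles (θ0=270°, θ1=0°, θ2=270°)
shorter routes all fall short; 2 is best.

rotate(0, -90), rotate(1, 90)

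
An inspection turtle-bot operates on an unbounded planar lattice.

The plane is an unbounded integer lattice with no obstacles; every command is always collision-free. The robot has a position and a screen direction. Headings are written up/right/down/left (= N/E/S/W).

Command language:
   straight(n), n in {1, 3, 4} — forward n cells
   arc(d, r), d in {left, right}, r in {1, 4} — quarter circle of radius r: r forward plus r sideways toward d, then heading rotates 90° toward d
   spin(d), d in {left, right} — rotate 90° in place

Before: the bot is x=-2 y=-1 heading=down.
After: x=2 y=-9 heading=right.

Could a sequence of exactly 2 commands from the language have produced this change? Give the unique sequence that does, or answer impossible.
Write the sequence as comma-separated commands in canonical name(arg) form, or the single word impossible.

straight(4), arc(left, 4)

key: cell and facing (now E) both changed — the 2 commands mix motion and turning
from: x=-2 y=-1 heading=down
step 1 (straight(4)): x=-2 y=-5 heading=down
step 2 (arc(left, 4)): x=2 y=-9 heading=right
all 81 alternatives checked — unique.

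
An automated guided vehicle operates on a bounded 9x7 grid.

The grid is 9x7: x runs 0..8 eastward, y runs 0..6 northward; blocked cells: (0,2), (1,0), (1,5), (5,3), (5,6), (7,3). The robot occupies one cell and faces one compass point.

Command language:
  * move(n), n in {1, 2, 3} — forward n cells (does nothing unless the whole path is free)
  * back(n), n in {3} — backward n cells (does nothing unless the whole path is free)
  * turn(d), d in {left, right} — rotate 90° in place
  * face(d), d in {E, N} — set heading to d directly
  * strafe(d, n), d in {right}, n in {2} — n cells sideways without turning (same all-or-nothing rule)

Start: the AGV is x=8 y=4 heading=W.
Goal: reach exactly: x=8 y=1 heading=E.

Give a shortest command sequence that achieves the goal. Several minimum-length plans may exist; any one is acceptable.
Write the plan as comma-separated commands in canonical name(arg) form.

begin: x=8 y=4 heading=W
step 1 (face(N)): x=8 y=4 heading=N
step 2 (back(3)): x=8 y=1 heading=N
step 3 (face(E)): x=8 y=1 heading=E
no 2-step plan works, so 3 is optimal.

face(N), back(3), face(E)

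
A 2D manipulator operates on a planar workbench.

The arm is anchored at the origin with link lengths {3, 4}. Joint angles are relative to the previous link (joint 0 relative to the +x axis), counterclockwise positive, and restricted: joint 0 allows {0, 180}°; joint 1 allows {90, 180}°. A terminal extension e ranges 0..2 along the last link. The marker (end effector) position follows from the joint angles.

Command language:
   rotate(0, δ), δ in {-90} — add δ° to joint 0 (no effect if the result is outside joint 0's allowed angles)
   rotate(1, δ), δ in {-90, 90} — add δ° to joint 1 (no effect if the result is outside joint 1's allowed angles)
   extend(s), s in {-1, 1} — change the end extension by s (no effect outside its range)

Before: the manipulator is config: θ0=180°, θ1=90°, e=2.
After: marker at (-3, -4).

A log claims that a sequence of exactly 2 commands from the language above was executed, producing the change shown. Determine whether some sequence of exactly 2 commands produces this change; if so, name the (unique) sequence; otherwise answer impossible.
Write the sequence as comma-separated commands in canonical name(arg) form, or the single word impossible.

extend(-1), extend(-1)

from: config: θ0=180°, θ1=90°, e=2
[1] after extend(-1): config: θ0=180°, θ1=90°, e=1
[2] after extend(-1): config: θ0=180°, θ1=90°, e=0
uniquely the one of 25 2-step routes that fits.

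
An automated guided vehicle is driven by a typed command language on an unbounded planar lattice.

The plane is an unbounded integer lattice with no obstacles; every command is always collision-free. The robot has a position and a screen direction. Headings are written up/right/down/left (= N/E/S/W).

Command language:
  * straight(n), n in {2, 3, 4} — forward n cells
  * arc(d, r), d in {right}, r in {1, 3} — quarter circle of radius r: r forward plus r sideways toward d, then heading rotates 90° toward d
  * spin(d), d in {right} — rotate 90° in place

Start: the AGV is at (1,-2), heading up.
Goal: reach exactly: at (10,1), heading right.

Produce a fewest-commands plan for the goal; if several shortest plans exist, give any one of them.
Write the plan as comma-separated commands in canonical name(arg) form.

initial: at (1,-2), heading up
t=1 arc(right, 3) ⇒ at (4,1), heading right
t=2 straight(2) ⇒ at (6,1), heading right
t=3 straight(4) ⇒ at (10,1), heading right
no 2-step plan works, so 3 is optimal.

arc(right, 3), straight(2), straight(4)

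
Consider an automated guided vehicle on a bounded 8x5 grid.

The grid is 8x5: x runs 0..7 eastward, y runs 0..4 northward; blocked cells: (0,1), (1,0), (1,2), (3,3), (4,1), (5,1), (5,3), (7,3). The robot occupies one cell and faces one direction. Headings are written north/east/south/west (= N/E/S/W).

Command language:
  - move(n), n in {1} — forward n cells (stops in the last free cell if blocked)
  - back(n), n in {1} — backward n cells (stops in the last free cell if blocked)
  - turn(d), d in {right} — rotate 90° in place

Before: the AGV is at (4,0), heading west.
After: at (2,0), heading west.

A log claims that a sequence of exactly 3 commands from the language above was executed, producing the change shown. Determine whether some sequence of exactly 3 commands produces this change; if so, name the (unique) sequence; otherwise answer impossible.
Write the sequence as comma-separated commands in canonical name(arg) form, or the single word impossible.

key: the third move(1) is stopped early by the blocked cell at (1,0)
begin: at (4,0), heading west
1. move(1) → at (3,0), heading west
2. move(1) → at (2,0), heading west
3. move(1) → at (2,0), heading west
no other 3-command option fits: unique.

move(1), move(1), move(1)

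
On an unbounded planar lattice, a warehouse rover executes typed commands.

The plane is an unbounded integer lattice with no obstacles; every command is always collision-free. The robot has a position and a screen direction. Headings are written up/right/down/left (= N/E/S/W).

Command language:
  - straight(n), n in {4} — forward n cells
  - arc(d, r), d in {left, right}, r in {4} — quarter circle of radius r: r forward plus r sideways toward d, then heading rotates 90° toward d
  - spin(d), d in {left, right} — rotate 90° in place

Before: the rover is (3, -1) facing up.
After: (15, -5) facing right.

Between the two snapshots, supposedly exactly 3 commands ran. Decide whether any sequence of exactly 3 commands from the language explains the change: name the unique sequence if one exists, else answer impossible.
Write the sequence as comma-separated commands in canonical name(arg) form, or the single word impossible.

arc(right, 4), arc(right, 4), arc(left, 4)

key: position moved to (15,-5) AND the heading swung to E — translation plus rotation needed
from: (3, -1) facing up
[1] after arc(right, 4): (7, 3) facing right
[2] after arc(right, 4): (11, -1) facing down
[3] after arc(left, 4): (15, -5) facing right
no other 3-command option fits: unique.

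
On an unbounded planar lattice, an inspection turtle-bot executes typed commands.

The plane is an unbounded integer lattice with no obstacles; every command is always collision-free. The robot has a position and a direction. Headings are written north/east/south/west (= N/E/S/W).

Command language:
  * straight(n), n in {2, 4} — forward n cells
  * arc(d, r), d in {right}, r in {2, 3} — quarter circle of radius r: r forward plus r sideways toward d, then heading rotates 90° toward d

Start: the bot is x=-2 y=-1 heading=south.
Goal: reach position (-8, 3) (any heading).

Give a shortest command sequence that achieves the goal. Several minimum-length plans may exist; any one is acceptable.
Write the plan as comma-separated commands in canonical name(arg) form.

begin: x=-2 y=-1 heading=south
[1] after arc(right, 3): x=-5 y=-4 heading=west
[2] after arc(right, 3): x=-8 y=-1 heading=north
[3] after straight(4): x=-8 y=3 heading=north
shorter routes all fall short; 3 is best.

arc(right, 3), arc(right, 3), straight(4)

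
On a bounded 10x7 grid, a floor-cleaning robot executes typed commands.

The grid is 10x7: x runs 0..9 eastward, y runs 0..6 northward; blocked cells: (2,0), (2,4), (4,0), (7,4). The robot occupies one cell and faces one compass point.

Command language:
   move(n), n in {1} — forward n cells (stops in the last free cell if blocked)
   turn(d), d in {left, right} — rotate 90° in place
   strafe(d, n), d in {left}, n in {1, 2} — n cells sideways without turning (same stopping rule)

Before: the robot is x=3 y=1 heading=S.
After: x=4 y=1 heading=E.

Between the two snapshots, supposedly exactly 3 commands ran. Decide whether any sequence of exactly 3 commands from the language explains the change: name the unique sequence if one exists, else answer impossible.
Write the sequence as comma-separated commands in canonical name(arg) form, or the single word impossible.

key: order matters: swapping strafe(left, 1) and turn(left) lands elsewhere
from: x=3 y=1 heading=S
step 1 (strafe(left, 1)): x=4 y=1 heading=S
step 2 (move(1)): x=4 y=1 heading=S
step 3 (turn(left)): x=4 y=1 heading=E
no other 3-command option fits: unique.

strafe(left, 1), move(1), turn(left)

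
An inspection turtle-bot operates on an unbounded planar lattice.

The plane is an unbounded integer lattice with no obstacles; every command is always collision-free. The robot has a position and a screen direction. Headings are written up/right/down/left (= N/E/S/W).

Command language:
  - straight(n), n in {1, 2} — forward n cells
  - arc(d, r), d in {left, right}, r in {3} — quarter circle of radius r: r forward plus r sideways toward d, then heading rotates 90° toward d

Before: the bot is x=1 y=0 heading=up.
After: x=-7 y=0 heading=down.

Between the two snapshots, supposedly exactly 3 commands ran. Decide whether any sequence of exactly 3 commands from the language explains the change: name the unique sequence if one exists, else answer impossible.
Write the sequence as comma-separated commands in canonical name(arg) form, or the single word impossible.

arc(left, 3), straight(2), arc(left, 3)

key: cell and facing (now S) both changed — the 3 commands mix motion and turning
begin: x=1 y=0 heading=up
t=1 arc(left, 3) ⇒ x=-2 y=3 heading=left
t=2 straight(2) ⇒ x=-4 y=3 heading=left
t=3 arc(left, 3) ⇒ x=-7 y=0 heading=down
no other 3-command option fits: unique.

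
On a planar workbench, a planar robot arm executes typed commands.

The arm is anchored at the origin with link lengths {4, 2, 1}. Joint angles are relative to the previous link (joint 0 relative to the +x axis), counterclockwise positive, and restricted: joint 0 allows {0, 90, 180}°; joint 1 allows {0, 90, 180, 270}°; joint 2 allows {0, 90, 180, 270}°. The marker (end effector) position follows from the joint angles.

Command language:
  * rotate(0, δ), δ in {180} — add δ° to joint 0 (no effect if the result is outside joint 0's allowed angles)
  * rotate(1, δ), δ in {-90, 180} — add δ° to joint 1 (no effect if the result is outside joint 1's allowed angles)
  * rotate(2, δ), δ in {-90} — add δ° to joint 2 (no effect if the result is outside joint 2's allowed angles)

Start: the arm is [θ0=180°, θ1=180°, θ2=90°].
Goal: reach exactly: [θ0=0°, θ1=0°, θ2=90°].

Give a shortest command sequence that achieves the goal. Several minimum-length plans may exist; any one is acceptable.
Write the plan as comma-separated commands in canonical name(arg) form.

t0: [θ0=180°, θ1=180°, θ2=90°]
1. rotate(1, 180) → [θ0=180°, θ1=0°, θ2=90°]
2. rotate(0, 180) → [θ0=0°, θ1=0°, θ2=90°]
minimal: 2 command(s), checked below 2.

rotate(1, 180), rotate(0, 180)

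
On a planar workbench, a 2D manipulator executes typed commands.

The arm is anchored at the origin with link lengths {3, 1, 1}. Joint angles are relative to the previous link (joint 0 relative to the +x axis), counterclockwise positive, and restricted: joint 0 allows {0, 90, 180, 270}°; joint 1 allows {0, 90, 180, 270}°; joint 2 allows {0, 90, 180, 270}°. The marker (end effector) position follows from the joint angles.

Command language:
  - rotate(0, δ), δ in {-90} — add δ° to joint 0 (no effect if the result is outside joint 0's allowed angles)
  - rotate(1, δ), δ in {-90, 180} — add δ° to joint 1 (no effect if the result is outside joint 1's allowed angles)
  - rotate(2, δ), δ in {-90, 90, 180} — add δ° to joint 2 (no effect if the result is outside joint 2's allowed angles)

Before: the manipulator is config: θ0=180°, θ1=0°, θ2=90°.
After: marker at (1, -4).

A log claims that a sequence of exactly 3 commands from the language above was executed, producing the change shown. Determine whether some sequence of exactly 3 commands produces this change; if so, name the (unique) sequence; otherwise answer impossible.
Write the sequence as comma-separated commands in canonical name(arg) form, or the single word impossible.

initial: config: θ0=180°, θ1=0°, θ2=90°
1. rotate(0, -90) → config: θ0=90°, θ1=0°, θ2=90°
2. rotate(0, -90) → config: θ0=0°, θ1=0°, θ2=90°
3. rotate(0, -90) → config: θ0=270°, θ1=0°, θ2=90°
no other 3-command option fits: unique.

rotate(0, -90), rotate(0, -90), rotate(0, -90)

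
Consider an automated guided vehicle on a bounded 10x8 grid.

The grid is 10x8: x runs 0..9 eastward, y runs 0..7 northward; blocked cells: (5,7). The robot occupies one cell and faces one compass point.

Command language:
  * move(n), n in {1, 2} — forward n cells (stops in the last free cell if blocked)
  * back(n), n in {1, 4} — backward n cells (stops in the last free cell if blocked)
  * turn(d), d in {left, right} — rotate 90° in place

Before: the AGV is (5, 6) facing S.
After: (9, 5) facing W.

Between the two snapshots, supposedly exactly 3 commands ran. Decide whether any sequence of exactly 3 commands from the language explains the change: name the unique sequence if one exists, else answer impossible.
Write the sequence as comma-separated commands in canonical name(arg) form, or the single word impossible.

key: position moved to (9,5) AND the heading swung to W — translation plus rotation needed
begin: (5, 6) facing S
t=1 move(1) ⇒ (5, 5) facing S
t=2 turn(right) ⇒ (5, 5) facing W
t=3 back(4) ⇒ (9, 5) facing W
all 216 alternatives checked — unique.

move(1), turn(right), back(4)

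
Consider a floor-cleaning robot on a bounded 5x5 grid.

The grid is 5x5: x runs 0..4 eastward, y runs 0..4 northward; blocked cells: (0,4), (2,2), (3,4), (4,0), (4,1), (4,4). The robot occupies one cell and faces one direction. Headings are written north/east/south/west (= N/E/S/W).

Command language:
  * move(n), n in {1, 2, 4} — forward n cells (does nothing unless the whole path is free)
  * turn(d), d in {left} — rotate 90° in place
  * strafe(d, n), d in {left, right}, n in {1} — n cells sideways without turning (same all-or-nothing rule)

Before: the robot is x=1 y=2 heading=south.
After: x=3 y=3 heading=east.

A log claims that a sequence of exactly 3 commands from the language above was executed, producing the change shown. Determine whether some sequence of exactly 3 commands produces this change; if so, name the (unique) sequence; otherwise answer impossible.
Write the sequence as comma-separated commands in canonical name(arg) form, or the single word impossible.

key: position moved to (3,3) AND the heading swung to E — translation plus rotation needed
initial: x=1 y=2 heading=south
1. turn(left) → x=1 y=2 heading=east
2. strafe(left, 1) → x=1 y=3 heading=east
3. move(2) → x=3 y=3 heading=east
no rival 3-sequence matches.

turn(left), strafe(left, 1), move(2)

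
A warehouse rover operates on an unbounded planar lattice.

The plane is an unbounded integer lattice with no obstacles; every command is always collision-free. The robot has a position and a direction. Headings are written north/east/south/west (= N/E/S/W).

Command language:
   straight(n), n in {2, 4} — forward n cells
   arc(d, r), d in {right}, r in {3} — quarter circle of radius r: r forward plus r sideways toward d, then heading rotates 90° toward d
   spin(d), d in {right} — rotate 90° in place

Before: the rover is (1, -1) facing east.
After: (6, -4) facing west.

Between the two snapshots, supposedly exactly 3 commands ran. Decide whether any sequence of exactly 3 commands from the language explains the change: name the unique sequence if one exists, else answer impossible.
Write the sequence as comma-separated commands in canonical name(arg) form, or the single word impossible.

straight(2), arc(right, 3), spin(right)

key: running spin(right) before straight(2) would end elsewhere — order is forced
initial: (1, -1) facing east
t=1 straight(2) ⇒ (3, -1) facing east
t=2 arc(right, 3) ⇒ (6, -4) facing south
t=3 spin(right) ⇒ (6, -4) facing west
no other 3-command option fits: unique.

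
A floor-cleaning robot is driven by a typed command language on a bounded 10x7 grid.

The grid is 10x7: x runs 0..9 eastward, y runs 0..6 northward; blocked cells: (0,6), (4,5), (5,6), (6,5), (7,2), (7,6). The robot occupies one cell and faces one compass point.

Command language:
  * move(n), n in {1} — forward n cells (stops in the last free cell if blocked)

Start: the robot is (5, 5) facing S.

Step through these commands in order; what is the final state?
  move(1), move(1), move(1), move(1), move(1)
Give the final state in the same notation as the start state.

start: (5, 5) facing S
t=1 move(1) ⇒ (5, 4) facing S
t=2 move(1) ⇒ (5, 3) facing S
t=3 move(1) ⇒ (5, 2) facing S
t=4 move(1) ⇒ (5, 1) facing S
t=5 move(1) ⇒ (5, 0) facing S

(5, 0) facing S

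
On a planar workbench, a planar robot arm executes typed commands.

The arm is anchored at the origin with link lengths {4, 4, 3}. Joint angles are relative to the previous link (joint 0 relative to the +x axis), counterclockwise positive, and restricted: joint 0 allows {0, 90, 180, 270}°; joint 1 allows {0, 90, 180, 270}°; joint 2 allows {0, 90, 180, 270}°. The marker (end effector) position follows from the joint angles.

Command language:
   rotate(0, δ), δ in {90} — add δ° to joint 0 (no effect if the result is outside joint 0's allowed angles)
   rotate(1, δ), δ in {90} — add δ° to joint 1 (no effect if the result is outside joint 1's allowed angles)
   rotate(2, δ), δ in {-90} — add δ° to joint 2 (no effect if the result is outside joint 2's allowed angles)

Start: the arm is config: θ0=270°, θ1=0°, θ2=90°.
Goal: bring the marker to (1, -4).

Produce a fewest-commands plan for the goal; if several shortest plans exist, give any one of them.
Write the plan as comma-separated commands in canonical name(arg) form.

from: config: θ0=270°, θ1=0°, θ2=90°
[1] after rotate(2, -90): config: θ0=270°, θ1=0°, θ2=0°
[2] after rotate(2, -90): config: θ0=270°, θ1=0°, θ2=270°
[3] after rotate(2, -90): config: θ0=270°, θ1=0°, θ2=180°
[4] after rotate(1, 90): config: θ0=270°, θ1=90°, θ2=180°
minimal: 4 command(s), checked below 4.

rotate(2, -90), rotate(2, -90), rotate(2, -90), rotate(1, 90)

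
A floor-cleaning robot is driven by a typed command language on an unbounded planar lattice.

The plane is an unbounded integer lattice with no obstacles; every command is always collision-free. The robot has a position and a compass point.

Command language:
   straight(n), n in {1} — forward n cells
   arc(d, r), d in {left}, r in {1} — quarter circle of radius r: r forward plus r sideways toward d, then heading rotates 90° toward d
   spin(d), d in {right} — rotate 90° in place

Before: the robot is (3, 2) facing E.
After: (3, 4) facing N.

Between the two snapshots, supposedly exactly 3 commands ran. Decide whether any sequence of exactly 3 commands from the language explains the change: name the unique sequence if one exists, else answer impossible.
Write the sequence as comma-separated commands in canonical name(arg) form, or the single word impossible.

arc(left, 1), arc(left, 1), spin(right)

key: running spin(right) before arc(left, 1) would end elsewhere — order is forced
from: (3, 2) facing E
1. arc(left, 1) → (4, 3) facing N
2. arc(left, 1) → (3, 4) facing W
3. spin(right) → (3, 4) facing N
all 27 alternatives checked — unique.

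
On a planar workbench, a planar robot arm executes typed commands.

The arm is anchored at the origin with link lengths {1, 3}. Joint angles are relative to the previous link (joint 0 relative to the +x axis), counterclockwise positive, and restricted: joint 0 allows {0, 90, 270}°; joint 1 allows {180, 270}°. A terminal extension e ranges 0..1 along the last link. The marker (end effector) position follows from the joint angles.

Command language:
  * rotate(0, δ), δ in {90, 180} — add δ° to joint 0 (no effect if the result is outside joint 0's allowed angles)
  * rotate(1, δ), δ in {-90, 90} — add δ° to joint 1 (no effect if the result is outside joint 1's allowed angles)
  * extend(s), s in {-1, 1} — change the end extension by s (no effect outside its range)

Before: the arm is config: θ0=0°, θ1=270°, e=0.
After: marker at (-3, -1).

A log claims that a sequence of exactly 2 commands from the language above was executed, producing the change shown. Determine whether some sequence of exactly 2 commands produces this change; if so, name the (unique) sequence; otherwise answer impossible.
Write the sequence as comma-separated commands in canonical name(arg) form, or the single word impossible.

key: order matters: swapping rotate(0, 90) and rotate(0, 180) lands elsewhere
initial: config: θ0=0°, θ1=270°, e=0
t=1 rotate(0, 90) ⇒ config: θ0=90°, θ1=270°, e=0
t=2 rotate(0, 180) ⇒ config: θ0=270°, θ1=270°, e=0
no other 2-command option fits: unique.

rotate(0, 90), rotate(0, 180)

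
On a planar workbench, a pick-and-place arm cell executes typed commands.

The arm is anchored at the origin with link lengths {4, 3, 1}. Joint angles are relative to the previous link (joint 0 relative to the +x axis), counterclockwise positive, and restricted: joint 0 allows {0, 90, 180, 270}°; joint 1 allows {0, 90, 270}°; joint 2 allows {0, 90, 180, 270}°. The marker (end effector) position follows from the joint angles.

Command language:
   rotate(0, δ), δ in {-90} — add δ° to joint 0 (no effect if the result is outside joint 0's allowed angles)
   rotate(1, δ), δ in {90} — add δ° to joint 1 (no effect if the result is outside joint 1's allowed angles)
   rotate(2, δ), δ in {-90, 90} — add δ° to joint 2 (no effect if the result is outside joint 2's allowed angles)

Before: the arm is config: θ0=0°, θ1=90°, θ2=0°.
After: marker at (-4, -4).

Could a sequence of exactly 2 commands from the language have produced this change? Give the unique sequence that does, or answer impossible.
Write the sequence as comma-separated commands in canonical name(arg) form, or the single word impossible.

rotate(0, -90), rotate(0, -90)

begin: config: θ0=0°, θ1=90°, θ2=0°
[1] after rotate(0, -90): config: θ0=270°, θ1=90°, θ2=0°
[2] after rotate(0, -90): config: θ0=180°, θ1=90°, θ2=0°
no rival 2-sequence matches.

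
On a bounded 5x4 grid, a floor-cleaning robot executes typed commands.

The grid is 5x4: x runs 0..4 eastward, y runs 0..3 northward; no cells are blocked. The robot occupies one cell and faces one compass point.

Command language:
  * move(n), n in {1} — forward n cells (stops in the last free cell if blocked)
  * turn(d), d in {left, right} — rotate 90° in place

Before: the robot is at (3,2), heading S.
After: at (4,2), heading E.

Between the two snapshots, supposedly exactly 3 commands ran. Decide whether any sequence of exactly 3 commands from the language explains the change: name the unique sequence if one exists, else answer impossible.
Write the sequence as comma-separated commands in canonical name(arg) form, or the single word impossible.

key: the second move(1) runs into the grid edge before its full distance
initial: at (3,2), heading S
1. turn(left) → at (3,2), heading E
2. move(1) → at (4,2), heading E
3. move(1) → at (4,2), heading E
all 27 alternatives checked — unique.

turn(left), move(1), move(1)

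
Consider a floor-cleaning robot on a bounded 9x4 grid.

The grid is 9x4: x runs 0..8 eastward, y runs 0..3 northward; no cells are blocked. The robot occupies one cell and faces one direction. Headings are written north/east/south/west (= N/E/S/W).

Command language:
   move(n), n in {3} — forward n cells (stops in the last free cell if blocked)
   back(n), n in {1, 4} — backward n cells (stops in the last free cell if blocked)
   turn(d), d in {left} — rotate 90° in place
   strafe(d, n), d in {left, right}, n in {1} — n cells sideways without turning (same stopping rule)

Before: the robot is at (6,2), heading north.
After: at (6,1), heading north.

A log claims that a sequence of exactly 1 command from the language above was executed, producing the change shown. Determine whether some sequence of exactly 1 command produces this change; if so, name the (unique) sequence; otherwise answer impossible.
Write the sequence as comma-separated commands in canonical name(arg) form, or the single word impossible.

key: still facing N — the one step turns nothing
from: at (6,2), heading north
1. back(1) → at (6,1), heading north
no other 1-command option fits: unique.

back(1)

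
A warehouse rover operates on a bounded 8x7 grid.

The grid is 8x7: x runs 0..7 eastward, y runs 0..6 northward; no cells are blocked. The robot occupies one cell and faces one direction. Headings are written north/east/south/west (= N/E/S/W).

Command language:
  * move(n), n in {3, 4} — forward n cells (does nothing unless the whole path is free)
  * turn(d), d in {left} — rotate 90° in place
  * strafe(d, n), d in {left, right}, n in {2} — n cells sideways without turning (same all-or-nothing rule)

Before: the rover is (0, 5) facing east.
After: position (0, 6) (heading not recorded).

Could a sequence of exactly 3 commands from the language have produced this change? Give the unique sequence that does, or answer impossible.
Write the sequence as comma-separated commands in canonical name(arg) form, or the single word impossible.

key: running move(3) before strafe(right, 2) would end elsewhere — order is forced
start: (0, 5) facing east
[1] after strafe(right, 2): (0, 3) facing east
[2] after turn(left): (0, 3) facing north
[3] after move(3): (0, 6) facing north
uniquely the one of 125 3-step routes that fits.

strafe(right, 2), turn(left), move(3)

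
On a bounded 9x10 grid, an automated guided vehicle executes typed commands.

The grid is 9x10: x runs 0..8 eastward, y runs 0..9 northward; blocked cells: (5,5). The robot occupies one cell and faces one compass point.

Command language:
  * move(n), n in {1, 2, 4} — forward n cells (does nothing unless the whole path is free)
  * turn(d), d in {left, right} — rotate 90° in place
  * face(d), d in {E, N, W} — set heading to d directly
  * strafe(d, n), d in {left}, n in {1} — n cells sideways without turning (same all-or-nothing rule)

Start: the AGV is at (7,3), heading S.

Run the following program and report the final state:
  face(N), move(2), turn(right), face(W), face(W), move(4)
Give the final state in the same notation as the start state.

start: at (7,3), heading S
[1] after face(N): at (7,3), heading N
[2] after move(2): at (7,5), heading N
[3] after turn(right): at (7,5), heading E
[4] after face(W): at (7,5), heading W
[5] after face(W): at (7,5), heading W
[6] after move(4): at (7,5), heading W

at (7,5), heading W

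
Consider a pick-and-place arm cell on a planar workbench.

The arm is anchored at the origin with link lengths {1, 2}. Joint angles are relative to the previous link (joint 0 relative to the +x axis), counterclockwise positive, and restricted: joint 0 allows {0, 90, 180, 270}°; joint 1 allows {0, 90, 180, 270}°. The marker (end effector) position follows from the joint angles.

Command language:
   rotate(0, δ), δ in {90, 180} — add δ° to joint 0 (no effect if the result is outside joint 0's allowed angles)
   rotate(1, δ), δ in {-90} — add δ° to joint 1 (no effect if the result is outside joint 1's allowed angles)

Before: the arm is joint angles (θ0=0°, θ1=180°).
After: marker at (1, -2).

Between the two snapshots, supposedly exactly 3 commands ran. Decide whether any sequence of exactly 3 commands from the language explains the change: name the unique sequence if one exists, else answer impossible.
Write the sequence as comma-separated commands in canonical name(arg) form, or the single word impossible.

start: joint angles (θ0=0°, θ1=180°)
step 1 (rotate(1, -90)): joint angles (θ0=0°, θ1=90°)
step 2 (rotate(1, -90)): joint angles (θ0=0°, θ1=0°)
step 3 (rotate(1, -90)): joint angles (θ0=0°, θ1=270°)
uniquely the one of 27 3-step routes that fits.

rotate(1, -90), rotate(1, -90), rotate(1, -90)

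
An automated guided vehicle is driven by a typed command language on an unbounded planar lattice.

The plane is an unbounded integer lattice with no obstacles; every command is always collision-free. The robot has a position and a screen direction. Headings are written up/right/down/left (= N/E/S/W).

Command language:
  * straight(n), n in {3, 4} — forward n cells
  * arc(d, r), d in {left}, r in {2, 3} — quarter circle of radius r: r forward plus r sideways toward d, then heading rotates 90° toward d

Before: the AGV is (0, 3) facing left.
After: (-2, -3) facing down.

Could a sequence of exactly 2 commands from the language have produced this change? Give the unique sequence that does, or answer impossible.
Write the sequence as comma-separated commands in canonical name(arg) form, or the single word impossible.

arc(left, 2), straight(4)

key: running straight(4) before arc(left, 2) would end elsewhere — order is forced
begin: (0, 3) facing left
step 1 (arc(left, 2)): (-2, 1) facing down
step 2 (straight(4)): (-2, -3) facing down
all 16 alternatives checked — unique.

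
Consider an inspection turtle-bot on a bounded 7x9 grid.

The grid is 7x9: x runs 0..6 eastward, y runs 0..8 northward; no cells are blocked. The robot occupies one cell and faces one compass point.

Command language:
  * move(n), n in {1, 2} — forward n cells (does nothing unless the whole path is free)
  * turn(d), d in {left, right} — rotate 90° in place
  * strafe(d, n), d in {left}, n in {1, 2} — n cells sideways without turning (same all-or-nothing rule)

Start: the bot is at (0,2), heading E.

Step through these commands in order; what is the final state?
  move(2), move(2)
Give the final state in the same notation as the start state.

at (4,2), heading E

from: at (0,2), heading E
t=1 move(2) ⇒ at (2,2), heading E
t=2 move(2) ⇒ at (4,2), heading E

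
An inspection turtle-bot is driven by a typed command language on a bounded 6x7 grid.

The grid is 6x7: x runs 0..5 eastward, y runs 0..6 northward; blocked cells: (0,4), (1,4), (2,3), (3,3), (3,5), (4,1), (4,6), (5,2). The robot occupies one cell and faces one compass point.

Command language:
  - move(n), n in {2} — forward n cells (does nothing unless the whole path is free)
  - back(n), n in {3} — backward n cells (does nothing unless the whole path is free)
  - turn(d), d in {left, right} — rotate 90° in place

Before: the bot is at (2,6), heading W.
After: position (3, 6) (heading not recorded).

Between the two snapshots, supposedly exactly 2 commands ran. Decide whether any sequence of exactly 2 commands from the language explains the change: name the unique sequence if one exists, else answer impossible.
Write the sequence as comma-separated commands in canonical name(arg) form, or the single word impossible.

key: order matters: swapping move(2) and back(3) lands elsewhere
begin: at (2,6), heading W
step 1 (move(2)): at (0,6), heading W
step 2 (back(3)): at (3,6), heading W
no other 2-command option fits: unique.

move(2), back(3)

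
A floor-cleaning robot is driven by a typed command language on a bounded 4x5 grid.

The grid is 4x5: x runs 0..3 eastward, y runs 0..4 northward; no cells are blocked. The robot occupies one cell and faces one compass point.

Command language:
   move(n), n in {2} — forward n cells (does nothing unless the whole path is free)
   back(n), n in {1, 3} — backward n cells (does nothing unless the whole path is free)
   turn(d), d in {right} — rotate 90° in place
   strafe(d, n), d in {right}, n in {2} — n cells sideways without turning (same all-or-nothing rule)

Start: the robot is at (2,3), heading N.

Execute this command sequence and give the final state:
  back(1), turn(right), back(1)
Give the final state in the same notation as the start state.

from: at (2,3), heading N
t=1 back(1) ⇒ at (2,2), heading N
t=2 turn(right) ⇒ at (2,2), heading E
t=3 back(1) ⇒ at (1,2), heading E

at (1,2), heading E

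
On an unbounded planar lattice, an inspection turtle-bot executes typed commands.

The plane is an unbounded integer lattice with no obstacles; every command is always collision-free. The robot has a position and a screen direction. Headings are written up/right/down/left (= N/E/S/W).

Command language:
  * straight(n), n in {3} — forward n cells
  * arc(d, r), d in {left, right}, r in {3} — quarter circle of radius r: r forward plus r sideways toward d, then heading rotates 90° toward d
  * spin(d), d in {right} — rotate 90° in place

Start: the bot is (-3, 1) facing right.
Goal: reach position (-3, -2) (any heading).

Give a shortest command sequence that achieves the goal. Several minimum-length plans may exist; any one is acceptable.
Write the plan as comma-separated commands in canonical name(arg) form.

spin(right), straight(3)

initial: (-3, 1) facing right
t=1 spin(right) ⇒ (-3, 1) facing down
t=2 straight(3) ⇒ (-3, -2) facing down
minimal: 2 command(s), checked below 2.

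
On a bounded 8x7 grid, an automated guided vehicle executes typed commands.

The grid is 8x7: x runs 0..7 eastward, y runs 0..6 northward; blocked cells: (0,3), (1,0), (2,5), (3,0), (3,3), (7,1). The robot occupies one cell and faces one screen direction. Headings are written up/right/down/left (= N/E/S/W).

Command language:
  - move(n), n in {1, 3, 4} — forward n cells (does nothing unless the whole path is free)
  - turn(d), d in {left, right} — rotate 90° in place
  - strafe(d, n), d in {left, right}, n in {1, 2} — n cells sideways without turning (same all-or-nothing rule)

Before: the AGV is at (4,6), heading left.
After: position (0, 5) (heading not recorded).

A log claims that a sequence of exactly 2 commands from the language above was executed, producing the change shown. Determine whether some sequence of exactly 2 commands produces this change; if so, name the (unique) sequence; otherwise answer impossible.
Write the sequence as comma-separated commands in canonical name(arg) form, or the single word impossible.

move(4), strafe(left, 1)

key: running strafe(left, 1) before move(4) would end elsewhere — order is forced
t0: at (4,6), heading left
[1] after move(4): at (0,6), heading left
[2] after strafe(left, 1): at (0,5), heading left
no other 2-command option fits: unique.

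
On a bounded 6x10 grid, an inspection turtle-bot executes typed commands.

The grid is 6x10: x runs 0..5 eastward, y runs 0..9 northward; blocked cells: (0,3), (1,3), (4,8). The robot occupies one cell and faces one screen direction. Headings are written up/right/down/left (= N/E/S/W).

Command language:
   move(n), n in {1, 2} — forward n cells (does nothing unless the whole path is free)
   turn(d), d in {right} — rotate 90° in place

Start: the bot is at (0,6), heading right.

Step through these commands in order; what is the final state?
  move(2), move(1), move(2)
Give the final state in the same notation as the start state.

begin: at (0,6), heading right
t=1 move(2) ⇒ at (2,6), heading right
t=2 move(1) ⇒ at (3,6), heading right
t=3 move(2) ⇒ at (5,6), heading right

at (5,6), heading right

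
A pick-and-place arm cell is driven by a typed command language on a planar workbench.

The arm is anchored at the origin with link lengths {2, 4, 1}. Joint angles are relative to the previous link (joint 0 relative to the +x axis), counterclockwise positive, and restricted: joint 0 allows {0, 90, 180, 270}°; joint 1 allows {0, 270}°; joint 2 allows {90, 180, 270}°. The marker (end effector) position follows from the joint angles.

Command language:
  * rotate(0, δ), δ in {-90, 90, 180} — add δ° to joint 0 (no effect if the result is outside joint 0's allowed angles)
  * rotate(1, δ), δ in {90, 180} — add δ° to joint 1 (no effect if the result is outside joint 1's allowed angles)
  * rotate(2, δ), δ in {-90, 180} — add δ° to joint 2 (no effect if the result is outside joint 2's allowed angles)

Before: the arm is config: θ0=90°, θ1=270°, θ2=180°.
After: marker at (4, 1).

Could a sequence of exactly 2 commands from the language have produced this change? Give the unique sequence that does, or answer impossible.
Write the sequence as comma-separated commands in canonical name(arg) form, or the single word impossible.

key: running rotate(2, 180) before rotate(2, -90) would end elsewhere — order is forced
t0: config: θ0=90°, θ1=270°, θ2=180°
1. rotate(2, -90) → config: θ0=90°, θ1=270°, θ2=90°
2. rotate(2, 180) → config: θ0=90°, θ1=270°, θ2=270°
all 49 alternatives checked — unique.

rotate(2, -90), rotate(2, 180)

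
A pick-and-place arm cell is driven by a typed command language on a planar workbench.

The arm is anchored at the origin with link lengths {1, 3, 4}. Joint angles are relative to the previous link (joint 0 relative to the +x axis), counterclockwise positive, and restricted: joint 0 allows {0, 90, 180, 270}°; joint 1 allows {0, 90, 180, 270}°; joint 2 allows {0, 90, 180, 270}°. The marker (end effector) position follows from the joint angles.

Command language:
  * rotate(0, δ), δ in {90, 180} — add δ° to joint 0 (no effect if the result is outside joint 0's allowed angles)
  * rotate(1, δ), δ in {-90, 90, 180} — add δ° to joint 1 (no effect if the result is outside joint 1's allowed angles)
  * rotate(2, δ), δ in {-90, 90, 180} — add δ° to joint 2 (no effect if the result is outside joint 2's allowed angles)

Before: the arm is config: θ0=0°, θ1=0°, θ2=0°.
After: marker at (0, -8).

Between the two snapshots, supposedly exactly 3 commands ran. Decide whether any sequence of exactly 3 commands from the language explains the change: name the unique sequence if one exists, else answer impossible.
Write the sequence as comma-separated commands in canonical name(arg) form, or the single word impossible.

t0: config: θ0=0°, θ1=0°, θ2=0°
[1] after rotate(0, 90): config: θ0=90°, θ1=0°, θ2=0°
[2] after rotate(0, 90): config: θ0=180°, θ1=0°, θ2=0°
[3] after rotate(0, 90): config: θ0=270°, θ1=0°, θ2=0°
all 512 alternatives checked — unique.

rotate(0, 90), rotate(0, 90), rotate(0, 90)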